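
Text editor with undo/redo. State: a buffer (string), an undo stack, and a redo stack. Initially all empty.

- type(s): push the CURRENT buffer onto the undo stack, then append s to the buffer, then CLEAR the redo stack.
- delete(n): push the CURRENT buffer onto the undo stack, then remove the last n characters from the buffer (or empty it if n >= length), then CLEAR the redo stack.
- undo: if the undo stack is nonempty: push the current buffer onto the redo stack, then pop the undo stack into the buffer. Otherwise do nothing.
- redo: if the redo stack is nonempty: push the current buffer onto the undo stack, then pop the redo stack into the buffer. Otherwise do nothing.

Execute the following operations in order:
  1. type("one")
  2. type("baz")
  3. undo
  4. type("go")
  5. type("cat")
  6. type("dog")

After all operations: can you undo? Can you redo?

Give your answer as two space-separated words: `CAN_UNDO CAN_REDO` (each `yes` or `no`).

After op 1 (type): buf='one' undo_depth=1 redo_depth=0
After op 2 (type): buf='onebaz' undo_depth=2 redo_depth=0
After op 3 (undo): buf='one' undo_depth=1 redo_depth=1
After op 4 (type): buf='onego' undo_depth=2 redo_depth=0
After op 5 (type): buf='onegocat' undo_depth=3 redo_depth=0
After op 6 (type): buf='onegocatdog' undo_depth=4 redo_depth=0

Answer: yes no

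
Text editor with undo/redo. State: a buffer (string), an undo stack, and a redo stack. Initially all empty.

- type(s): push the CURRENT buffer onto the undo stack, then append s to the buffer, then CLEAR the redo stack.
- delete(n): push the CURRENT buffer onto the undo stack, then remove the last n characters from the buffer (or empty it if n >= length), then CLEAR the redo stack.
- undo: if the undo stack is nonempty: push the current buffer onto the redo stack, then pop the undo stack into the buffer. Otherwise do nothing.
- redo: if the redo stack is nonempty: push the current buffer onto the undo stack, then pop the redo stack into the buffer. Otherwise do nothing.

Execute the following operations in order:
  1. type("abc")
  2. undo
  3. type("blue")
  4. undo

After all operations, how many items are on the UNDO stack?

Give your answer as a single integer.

After op 1 (type): buf='abc' undo_depth=1 redo_depth=0
After op 2 (undo): buf='(empty)' undo_depth=0 redo_depth=1
After op 3 (type): buf='blue' undo_depth=1 redo_depth=0
After op 4 (undo): buf='(empty)' undo_depth=0 redo_depth=1

Answer: 0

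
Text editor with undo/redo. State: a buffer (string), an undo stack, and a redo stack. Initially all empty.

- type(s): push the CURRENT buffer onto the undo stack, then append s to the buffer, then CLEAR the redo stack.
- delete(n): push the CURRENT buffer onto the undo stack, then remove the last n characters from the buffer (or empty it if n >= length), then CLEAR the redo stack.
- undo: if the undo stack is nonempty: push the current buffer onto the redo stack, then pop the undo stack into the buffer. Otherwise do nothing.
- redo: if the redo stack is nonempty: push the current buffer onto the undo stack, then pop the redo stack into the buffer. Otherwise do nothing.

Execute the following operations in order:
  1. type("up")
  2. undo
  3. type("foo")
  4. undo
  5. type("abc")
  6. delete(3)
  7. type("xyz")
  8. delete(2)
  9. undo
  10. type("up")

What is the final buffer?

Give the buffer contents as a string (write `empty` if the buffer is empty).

After op 1 (type): buf='up' undo_depth=1 redo_depth=0
After op 2 (undo): buf='(empty)' undo_depth=0 redo_depth=1
After op 3 (type): buf='foo' undo_depth=1 redo_depth=0
After op 4 (undo): buf='(empty)' undo_depth=0 redo_depth=1
After op 5 (type): buf='abc' undo_depth=1 redo_depth=0
After op 6 (delete): buf='(empty)' undo_depth=2 redo_depth=0
After op 7 (type): buf='xyz' undo_depth=3 redo_depth=0
After op 8 (delete): buf='x' undo_depth=4 redo_depth=0
After op 9 (undo): buf='xyz' undo_depth=3 redo_depth=1
After op 10 (type): buf='xyzup' undo_depth=4 redo_depth=0

Answer: xyzup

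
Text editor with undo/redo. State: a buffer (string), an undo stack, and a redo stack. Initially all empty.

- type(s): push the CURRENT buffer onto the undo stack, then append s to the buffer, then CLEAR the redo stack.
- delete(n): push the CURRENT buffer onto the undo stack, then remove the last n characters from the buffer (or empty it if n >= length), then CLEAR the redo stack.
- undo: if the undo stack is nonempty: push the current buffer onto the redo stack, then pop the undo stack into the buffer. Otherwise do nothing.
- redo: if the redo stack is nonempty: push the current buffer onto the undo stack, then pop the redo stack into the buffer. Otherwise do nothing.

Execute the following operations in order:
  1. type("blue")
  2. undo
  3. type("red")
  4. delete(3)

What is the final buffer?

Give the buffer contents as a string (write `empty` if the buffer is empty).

Answer: empty

Derivation:
After op 1 (type): buf='blue' undo_depth=1 redo_depth=0
After op 2 (undo): buf='(empty)' undo_depth=0 redo_depth=1
After op 3 (type): buf='red' undo_depth=1 redo_depth=0
After op 4 (delete): buf='(empty)' undo_depth=2 redo_depth=0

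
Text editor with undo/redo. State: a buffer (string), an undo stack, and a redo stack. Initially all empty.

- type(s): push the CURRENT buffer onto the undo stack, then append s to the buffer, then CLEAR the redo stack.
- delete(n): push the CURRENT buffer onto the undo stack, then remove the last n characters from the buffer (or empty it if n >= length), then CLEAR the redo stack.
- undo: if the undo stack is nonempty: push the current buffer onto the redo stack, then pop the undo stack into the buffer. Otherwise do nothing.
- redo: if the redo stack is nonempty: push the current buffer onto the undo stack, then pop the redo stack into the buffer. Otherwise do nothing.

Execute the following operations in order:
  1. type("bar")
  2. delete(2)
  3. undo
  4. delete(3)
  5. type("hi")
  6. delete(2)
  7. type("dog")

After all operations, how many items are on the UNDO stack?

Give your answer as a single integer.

After op 1 (type): buf='bar' undo_depth=1 redo_depth=0
After op 2 (delete): buf='b' undo_depth=2 redo_depth=0
After op 3 (undo): buf='bar' undo_depth=1 redo_depth=1
After op 4 (delete): buf='(empty)' undo_depth=2 redo_depth=0
After op 5 (type): buf='hi' undo_depth=3 redo_depth=0
After op 6 (delete): buf='(empty)' undo_depth=4 redo_depth=0
After op 7 (type): buf='dog' undo_depth=5 redo_depth=0

Answer: 5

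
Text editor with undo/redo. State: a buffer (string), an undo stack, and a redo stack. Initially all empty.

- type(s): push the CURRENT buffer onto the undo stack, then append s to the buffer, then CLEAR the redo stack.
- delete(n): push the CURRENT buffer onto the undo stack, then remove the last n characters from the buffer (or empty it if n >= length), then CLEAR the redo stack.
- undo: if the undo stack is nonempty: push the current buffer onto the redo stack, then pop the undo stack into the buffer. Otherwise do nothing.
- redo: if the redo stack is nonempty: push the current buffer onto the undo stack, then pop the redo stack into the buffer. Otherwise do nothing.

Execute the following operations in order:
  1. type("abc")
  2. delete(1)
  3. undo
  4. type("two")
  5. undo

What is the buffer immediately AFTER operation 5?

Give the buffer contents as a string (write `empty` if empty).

After op 1 (type): buf='abc' undo_depth=1 redo_depth=0
After op 2 (delete): buf='ab' undo_depth=2 redo_depth=0
After op 3 (undo): buf='abc' undo_depth=1 redo_depth=1
After op 4 (type): buf='abctwo' undo_depth=2 redo_depth=0
After op 5 (undo): buf='abc' undo_depth=1 redo_depth=1

Answer: abc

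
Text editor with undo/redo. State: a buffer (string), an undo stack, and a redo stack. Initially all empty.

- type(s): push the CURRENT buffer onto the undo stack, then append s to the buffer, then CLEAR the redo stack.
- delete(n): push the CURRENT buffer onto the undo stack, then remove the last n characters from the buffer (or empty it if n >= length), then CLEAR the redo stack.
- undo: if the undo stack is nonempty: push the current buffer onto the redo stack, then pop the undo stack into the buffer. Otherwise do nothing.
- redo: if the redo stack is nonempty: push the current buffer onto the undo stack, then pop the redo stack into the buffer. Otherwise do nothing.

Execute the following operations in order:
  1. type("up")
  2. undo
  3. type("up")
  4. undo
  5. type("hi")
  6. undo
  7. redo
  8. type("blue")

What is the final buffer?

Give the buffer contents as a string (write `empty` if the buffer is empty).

After op 1 (type): buf='up' undo_depth=1 redo_depth=0
After op 2 (undo): buf='(empty)' undo_depth=0 redo_depth=1
After op 3 (type): buf='up' undo_depth=1 redo_depth=0
After op 4 (undo): buf='(empty)' undo_depth=0 redo_depth=1
After op 5 (type): buf='hi' undo_depth=1 redo_depth=0
After op 6 (undo): buf='(empty)' undo_depth=0 redo_depth=1
After op 7 (redo): buf='hi' undo_depth=1 redo_depth=0
After op 8 (type): buf='hiblue' undo_depth=2 redo_depth=0

Answer: hiblue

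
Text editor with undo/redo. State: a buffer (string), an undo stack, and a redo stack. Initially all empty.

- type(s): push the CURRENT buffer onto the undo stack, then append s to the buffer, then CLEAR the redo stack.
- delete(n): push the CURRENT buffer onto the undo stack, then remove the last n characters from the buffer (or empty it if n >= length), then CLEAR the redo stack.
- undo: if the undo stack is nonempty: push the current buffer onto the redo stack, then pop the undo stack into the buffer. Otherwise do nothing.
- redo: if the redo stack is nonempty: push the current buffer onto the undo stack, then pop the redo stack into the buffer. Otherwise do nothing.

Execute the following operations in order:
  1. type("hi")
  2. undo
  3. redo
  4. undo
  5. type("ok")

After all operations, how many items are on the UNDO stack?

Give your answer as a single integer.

Answer: 1

Derivation:
After op 1 (type): buf='hi' undo_depth=1 redo_depth=0
After op 2 (undo): buf='(empty)' undo_depth=0 redo_depth=1
After op 3 (redo): buf='hi' undo_depth=1 redo_depth=0
After op 4 (undo): buf='(empty)' undo_depth=0 redo_depth=1
After op 5 (type): buf='ok' undo_depth=1 redo_depth=0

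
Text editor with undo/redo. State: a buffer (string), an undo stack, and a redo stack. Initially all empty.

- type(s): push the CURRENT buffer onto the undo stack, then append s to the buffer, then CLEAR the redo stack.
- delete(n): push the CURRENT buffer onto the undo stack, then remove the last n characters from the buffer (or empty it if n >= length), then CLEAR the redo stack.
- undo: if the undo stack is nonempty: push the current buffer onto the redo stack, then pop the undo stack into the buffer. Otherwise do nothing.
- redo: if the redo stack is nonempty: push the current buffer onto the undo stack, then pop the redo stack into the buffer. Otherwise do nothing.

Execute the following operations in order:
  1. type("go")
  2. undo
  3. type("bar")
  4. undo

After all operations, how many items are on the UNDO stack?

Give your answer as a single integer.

After op 1 (type): buf='go' undo_depth=1 redo_depth=0
After op 2 (undo): buf='(empty)' undo_depth=0 redo_depth=1
After op 3 (type): buf='bar' undo_depth=1 redo_depth=0
After op 4 (undo): buf='(empty)' undo_depth=0 redo_depth=1

Answer: 0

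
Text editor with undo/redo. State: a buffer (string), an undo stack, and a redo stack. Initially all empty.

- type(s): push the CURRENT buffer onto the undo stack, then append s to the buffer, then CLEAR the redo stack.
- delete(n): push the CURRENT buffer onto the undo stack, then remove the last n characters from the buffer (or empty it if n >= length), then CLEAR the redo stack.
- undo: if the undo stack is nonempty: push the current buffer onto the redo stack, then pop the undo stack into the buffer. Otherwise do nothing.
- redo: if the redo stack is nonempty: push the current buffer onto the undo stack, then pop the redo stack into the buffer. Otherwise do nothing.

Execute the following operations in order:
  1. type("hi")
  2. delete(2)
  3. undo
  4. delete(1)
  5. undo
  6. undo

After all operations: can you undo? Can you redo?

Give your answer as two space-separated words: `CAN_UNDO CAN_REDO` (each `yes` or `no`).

Answer: no yes

Derivation:
After op 1 (type): buf='hi' undo_depth=1 redo_depth=0
After op 2 (delete): buf='(empty)' undo_depth=2 redo_depth=0
After op 3 (undo): buf='hi' undo_depth=1 redo_depth=1
After op 4 (delete): buf='h' undo_depth=2 redo_depth=0
After op 5 (undo): buf='hi' undo_depth=1 redo_depth=1
After op 6 (undo): buf='(empty)' undo_depth=0 redo_depth=2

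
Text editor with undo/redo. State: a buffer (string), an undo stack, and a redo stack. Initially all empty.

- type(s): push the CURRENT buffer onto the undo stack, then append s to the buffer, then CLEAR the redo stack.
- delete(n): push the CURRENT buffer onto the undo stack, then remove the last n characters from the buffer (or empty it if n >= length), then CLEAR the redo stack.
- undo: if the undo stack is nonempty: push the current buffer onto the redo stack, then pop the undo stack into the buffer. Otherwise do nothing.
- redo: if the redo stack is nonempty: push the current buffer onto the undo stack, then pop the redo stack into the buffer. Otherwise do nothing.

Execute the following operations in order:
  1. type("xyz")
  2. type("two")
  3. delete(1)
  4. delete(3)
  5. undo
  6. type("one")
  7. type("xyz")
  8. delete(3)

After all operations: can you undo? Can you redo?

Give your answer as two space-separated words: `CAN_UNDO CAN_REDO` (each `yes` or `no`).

Answer: yes no

Derivation:
After op 1 (type): buf='xyz' undo_depth=1 redo_depth=0
After op 2 (type): buf='xyztwo' undo_depth=2 redo_depth=0
After op 3 (delete): buf='xyztw' undo_depth=3 redo_depth=0
After op 4 (delete): buf='xy' undo_depth=4 redo_depth=0
After op 5 (undo): buf='xyztw' undo_depth=3 redo_depth=1
After op 6 (type): buf='xyztwone' undo_depth=4 redo_depth=0
After op 7 (type): buf='xyztwonexyz' undo_depth=5 redo_depth=0
After op 8 (delete): buf='xyztwone' undo_depth=6 redo_depth=0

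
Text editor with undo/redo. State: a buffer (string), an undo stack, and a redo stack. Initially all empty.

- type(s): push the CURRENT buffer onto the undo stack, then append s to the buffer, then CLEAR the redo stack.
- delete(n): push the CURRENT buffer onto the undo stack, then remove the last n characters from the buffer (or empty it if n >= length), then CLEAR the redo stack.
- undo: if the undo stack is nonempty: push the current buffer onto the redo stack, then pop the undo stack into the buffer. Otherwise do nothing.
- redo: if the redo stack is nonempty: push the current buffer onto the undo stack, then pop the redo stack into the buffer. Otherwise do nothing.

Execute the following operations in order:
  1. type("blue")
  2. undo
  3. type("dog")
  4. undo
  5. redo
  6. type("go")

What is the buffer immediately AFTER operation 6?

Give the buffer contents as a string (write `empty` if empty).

Answer: doggo

Derivation:
After op 1 (type): buf='blue' undo_depth=1 redo_depth=0
After op 2 (undo): buf='(empty)' undo_depth=0 redo_depth=1
After op 3 (type): buf='dog' undo_depth=1 redo_depth=0
After op 4 (undo): buf='(empty)' undo_depth=0 redo_depth=1
After op 5 (redo): buf='dog' undo_depth=1 redo_depth=0
After op 6 (type): buf='doggo' undo_depth=2 redo_depth=0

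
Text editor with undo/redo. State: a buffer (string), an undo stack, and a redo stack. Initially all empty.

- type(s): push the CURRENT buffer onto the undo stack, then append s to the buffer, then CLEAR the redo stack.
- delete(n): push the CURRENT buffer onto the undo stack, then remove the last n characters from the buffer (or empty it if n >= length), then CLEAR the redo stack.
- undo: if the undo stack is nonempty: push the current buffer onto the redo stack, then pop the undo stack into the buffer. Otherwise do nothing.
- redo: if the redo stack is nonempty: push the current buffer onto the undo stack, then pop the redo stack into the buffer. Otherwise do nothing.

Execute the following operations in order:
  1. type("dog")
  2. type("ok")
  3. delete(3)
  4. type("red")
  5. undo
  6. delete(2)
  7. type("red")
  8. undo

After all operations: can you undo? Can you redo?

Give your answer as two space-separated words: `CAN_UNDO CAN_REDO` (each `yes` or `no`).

Answer: yes yes

Derivation:
After op 1 (type): buf='dog' undo_depth=1 redo_depth=0
After op 2 (type): buf='dogok' undo_depth=2 redo_depth=0
After op 3 (delete): buf='do' undo_depth=3 redo_depth=0
After op 4 (type): buf='dored' undo_depth=4 redo_depth=0
After op 5 (undo): buf='do' undo_depth=3 redo_depth=1
After op 6 (delete): buf='(empty)' undo_depth=4 redo_depth=0
After op 7 (type): buf='red' undo_depth=5 redo_depth=0
After op 8 (undo): buf='(empty)' undo_depth=4 redo_depth=1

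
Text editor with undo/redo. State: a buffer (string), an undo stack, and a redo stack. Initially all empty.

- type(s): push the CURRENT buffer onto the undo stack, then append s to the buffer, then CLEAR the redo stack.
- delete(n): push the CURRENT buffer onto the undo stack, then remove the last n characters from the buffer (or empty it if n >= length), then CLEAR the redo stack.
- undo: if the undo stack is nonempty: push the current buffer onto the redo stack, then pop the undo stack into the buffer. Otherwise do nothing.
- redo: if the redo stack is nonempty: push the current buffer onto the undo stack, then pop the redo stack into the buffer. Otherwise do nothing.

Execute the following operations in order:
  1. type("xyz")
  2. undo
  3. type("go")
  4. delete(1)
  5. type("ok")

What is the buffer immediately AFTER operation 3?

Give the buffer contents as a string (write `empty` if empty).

After op 1 (type): buf='xyz' undo_depth=1 redo_depth=0
After op 2 (undo): buf='(empty)' undo_depth=0 redo_depth=1
After op 3 (type): buf='go' undo_depth=1 redo_depth=0

Answer: go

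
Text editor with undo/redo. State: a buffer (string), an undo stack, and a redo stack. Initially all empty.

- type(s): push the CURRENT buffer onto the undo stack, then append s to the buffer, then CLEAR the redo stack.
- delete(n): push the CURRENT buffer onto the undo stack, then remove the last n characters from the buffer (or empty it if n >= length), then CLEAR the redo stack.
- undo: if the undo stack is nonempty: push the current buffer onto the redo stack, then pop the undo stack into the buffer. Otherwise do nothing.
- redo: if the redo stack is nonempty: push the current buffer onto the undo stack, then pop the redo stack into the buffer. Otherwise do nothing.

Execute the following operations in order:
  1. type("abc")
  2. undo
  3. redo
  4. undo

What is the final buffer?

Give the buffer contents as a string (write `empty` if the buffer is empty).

Answer: empty

Derivation:
After op 1 (type): buf='abc' undo_depth=1 redo_depth=0
After op 2 (undo): buf='(empty)' undo_depth=0 redo_depth=1
After op 3 (redo): buf='abc' undo_depth=1 redo_depth=0
After op 4 (undo): buf='(empty)' undo_depth=0 redo_depth=1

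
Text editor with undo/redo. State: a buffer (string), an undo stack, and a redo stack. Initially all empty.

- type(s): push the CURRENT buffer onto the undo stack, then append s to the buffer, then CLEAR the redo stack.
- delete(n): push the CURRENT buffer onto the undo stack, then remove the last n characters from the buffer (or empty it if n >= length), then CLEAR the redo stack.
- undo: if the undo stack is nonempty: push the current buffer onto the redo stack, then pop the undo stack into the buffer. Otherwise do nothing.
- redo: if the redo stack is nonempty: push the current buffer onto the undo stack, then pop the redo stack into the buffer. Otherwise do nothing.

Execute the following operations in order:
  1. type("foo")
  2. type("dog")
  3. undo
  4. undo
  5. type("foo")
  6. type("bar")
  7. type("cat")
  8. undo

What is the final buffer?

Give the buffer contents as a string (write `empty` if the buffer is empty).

Answer: foobar

Derivation:
After op 1 (type): buf='foo' undo_depth=1 redo_depth=0
After op 2 (type): buf='foodog' undo_depth=2 redo_depth=0
After op 3 (undo): buf='foo' undo_depth=1 redo_depth=1
After op 4 (undo): buf='(empty)' undo_depth=0 redo_depth=2
After op 5 (type): buf='foo' undo_depth=1 redo_depth=0
After op 6 (type): buf='foobar' undo_depth=2 redo_depth=0
After op 7 (type): buf='foobarcat' undo_depth=3 redo_depth=0
After op 8 (undo): buf='foobar' undo_depth=2 redo_depth=1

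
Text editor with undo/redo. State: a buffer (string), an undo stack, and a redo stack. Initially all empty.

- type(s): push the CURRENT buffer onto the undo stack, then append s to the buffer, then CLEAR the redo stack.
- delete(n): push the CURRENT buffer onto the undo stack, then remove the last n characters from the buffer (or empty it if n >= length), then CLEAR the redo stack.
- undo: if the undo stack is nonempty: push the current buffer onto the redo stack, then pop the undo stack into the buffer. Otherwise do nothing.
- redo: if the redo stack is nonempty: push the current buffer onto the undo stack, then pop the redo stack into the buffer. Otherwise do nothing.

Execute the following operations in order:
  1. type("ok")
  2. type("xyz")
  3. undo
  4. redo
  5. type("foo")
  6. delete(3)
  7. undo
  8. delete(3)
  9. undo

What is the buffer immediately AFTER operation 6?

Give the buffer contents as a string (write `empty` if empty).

After op 1 (type): buf='ok' undo_depth=1 redo_depth=0
After op 2 (type): buf='okxyz' undo_depth=2 redo_depth=0
After op 3 (undo): buf='ok' undo_depth=1 redo_depth=1
After op 4 (redo): buf='okxyz' undo_depth=2 redo_depth=0
After op 5 (type): buf='okxyzfoo' undo_depth=3 redo_depth=0
After op 6 (delete): buf='okxyz' undo_depth=4 redo_depth=0

Answer: okxyz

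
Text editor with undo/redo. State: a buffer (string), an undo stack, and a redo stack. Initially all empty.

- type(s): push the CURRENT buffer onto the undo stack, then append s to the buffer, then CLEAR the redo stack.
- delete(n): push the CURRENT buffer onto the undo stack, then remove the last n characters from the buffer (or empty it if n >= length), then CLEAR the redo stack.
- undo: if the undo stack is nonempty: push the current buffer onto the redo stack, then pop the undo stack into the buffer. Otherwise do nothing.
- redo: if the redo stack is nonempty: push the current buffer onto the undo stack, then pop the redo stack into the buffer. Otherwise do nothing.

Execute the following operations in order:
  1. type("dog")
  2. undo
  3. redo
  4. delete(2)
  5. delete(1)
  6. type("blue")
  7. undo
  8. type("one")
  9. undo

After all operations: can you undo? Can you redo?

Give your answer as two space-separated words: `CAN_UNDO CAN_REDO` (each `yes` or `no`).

Answer: yes yes

Derivation:
After op 1 (type): buf='dog' undo_depth=1 redo_depth=0
After op 2 (undo): buf='(empty)' undo_depth=0 redo_depth=1
After op 3 (redo): buf='dog' undo_depth=1 redo_depth=0
After op 4 (delete): buf='d' undo_depth=2 redo_depth=0
After op 5 (delete): buf='(empty)' undo_depth=3 redo_depth=0
After op 6 (type): buf='blue' undo_depth=4 redo_depth=0
After op 7 (undo): buf='(empty)' undo_depth=3 redo_depth=1
After op 8 (type): buf='one' undo_depth=4 redo_depth=0
After op 9 (undo): buf='(empty)' undo_depth=3 redo_depth=1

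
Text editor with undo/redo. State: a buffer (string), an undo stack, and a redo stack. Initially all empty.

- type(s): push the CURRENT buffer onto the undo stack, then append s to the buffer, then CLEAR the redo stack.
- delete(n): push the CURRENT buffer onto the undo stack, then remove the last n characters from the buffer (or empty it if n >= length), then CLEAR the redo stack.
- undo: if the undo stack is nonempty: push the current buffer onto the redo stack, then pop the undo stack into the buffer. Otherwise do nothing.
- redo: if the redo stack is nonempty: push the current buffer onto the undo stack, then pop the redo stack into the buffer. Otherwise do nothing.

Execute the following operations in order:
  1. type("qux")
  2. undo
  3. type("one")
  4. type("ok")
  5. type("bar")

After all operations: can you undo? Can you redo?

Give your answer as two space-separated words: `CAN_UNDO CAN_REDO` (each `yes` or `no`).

After op 1 (type): buf='qux' undo_depth=1 redo_depth=0
After op 2 (undo): buf='(empty)' undo_depth=0 redo_depth=1
After op 3 (type): buf='one' undo_depth=1 redo_depth=0
After op 4 (type): buf='oneok' undo_depth=2 redo_depth=0
After op 5 (type): buf='oneokbar' undo_depth=3 redo_depth=0

Answer: yes no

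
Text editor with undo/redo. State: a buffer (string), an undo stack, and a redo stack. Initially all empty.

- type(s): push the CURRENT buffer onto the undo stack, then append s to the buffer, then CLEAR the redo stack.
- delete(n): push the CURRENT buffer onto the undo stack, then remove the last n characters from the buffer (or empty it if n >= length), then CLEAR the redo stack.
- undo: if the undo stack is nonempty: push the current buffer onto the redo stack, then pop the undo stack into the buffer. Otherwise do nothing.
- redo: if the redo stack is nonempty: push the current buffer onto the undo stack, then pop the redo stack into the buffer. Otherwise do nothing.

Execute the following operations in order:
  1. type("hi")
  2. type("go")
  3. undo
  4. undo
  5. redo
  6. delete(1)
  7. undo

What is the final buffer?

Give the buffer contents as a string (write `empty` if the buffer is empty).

Answer: hi

Derivation:
After op 1 (type): buf='hi' undo_depth=1 redo_depth=0
After op 2 (type): buf='higo' undo_depth=2 redo_depth=0
After op 3 (undo): buf='hi' undo_depth=1 redo_depth=1
After op 4 (undo): buf='(empty)' undo_depth=0 redo_depth=2
After op 5 (redo): buf='hi' undo_depth=1 redo_depth=1
After op 6 (delete): buf='h' undo_depth=2 redo_depth=0
After op 7 (undo): buf='hi' undo_depth=1 redo_depth=1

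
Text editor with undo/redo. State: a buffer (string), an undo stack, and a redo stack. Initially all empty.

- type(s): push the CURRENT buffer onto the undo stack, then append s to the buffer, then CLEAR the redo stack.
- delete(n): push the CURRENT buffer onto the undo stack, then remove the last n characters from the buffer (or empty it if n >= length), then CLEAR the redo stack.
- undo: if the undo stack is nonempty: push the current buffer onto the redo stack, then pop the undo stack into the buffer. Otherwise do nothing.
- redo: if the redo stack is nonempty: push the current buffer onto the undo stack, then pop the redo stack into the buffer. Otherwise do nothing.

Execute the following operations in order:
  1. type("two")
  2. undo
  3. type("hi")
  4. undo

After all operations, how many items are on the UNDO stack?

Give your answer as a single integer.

After op 1 (type): buf='two' undo_depth=1 redo_depth=0
After op 2 (undo): buf='(empty)' undo_depth=0 redo_depth=1
After op 3 (type): buf='hi' undo_depth=1 redo_depth=0
After op 4 (undo): buf='(empty)' undo_depth=0 redo_depth=1

Answer: 0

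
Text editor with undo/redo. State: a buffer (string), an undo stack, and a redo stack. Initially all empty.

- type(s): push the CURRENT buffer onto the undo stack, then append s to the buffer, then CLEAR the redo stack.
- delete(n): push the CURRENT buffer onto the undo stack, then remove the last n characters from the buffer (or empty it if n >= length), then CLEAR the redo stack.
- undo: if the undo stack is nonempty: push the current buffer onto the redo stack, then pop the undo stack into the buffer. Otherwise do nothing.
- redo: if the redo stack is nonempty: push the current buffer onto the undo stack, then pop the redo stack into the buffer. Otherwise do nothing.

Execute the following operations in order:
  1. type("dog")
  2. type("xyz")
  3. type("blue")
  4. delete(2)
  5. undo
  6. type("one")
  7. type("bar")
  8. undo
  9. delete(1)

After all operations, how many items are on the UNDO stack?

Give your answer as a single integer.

After op 1 (type): buf='dog' undo_depth=1 redo_depth=0
After op 2 (type): buf='dogxyz' undo_depth=2 redo_depth=0
After op 3 (type): buf='dogxyzblue' undo_depth=3 redo_depth=0
After op 4 (delete): buf='dogxyzbl' undo_depth=4 redo_depth=0
After op 5 (undo): buf='dogxyzblue' undo_depth=3 redo_depth=1
After op 6 (type): buf='dogxyzblueone' undo_depth=4 redo_depth=0
After op 7 (type): buf='dogxyzblueonebar' undo_depth=5 redo_depth=0
After op 8 (undo): buf='dogxyzblueone' undo_depth=4 redo_depth=1
After op 9 (delete): buf='dogxyzblueon' undo_depth=5 redo_depth=0

Answer: 5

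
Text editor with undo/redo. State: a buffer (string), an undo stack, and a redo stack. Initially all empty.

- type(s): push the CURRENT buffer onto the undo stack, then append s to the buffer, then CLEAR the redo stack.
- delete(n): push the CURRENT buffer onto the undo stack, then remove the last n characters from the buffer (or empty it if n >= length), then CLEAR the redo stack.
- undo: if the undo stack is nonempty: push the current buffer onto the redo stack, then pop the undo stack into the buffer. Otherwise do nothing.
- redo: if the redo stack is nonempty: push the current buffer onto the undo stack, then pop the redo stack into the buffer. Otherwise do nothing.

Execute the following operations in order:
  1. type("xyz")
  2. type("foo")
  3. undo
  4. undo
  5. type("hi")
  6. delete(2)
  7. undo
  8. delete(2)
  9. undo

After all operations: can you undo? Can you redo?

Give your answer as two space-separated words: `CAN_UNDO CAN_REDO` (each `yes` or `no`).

After op 1 (type): buf='xyz' undo_depth=1 redo_depth=0
After op 2 (type): buf='xyzfoo' undo_depth=2 redo_depth=0
After op 3 (undo): buf='xyz' undo_depth=1 redo_depth=1
After op 4 (undo): buf='(empty)' undo_depth=0 redo_depth=2
After op 5 (type): buf='hi' undo_depth=1 redo_depth=0
After op 6 (delete): buf='(empty)' undo_depth=2 redo_depth=0
After op 7 (undo): buf='hi' undo_depth=1 redo_depth=1
After op 8 (delete): buf='(empty)' undo_depth=2 redo_depth=0
After op 9 (undo): buf='hi' undo_depth=1 redo_depth=1

Answer: yes yes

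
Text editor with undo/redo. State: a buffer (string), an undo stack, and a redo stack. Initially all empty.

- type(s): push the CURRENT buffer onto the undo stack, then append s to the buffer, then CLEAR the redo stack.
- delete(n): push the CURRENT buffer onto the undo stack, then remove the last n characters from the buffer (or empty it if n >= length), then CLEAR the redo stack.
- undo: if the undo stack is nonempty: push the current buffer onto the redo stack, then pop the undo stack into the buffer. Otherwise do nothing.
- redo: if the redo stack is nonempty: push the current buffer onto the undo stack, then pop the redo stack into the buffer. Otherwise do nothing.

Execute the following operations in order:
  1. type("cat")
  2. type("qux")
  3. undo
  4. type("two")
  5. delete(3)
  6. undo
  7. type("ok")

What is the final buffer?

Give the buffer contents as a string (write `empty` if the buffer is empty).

Answer: cattwook

Derivation:
After op 1 (type): buf='cat' undo_depth=1 redo_depth=0
After op 2 (type): buf='catqux' undo_depth=2 redo_depth=0
After op 3 (undo): buf='cat' undo_depth=1 redo_depth=1
After op 4 (type): buf='cattwo' undo_depth=2 redo_depth=0
After op 5 (delete): buf='cat' undo_depth=3 redo_depth=0
After op 6 (undo): buf='cattwo' undo_depth=2 redo_depth=1
After op 7 (type): buf='cattwook' undo_depth=3 redo_depth=0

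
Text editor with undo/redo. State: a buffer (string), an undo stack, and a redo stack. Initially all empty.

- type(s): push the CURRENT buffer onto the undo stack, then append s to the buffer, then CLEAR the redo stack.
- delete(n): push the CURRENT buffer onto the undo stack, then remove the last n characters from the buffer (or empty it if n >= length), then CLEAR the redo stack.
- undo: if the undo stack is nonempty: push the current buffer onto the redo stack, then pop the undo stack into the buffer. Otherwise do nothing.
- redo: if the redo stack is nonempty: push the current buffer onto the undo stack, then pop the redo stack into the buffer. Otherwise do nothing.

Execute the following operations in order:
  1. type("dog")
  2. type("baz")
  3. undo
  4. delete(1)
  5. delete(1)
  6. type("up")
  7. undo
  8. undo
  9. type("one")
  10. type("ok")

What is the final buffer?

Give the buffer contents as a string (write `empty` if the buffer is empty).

Answer: dooneok

Derivation:
After op 1 (type): buf='dog' undo_depth=1 redo_depth=0
After op 2 (type): buf='dogbaz' undo_depth=2 redo_depth=0
After op 3 (undo): buf='dog' undo_depth=1 redo_depth=1
After op 4 (delete): buf='do' undo_depth=2 redo_depth=0
After op 5 (delete): buf='d' undo_depth=3 redo_depth=0
After op 6 (type): buf='dup' undo_depth=4 redo_depth=0
After op 7 (undo): buf='d' undo_depth=3 redo_depth=1
After op 8 (undo): buf='do' undo_depth=2 redo_depth=2
After op 9 (type): buf='doone' undo_depth=3 redo_depth=0
After op 10 (type): buf='dooneok' undo_depth=4 redo_depth=0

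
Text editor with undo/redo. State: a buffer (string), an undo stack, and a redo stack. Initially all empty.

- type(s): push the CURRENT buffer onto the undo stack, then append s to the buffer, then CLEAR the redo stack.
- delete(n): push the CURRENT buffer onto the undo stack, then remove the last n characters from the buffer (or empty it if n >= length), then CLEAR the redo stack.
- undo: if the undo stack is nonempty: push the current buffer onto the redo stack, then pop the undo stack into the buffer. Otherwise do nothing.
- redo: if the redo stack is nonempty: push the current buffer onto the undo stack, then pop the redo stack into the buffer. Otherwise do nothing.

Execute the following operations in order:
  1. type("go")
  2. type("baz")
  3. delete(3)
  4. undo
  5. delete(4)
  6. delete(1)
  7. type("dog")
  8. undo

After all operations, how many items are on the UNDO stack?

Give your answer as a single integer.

After op 1 (type): buf='go' undo_depth=1 redo_depth=0
After op 2 (type): buf='gobaz' undo_depth=2 redo_depth=0
After op 3 (delete): buf='go' undo_depth=3 redo_depth=0
After op 4 (undo): buf='gobaz' undo_depth=2 redo_depth=1
After op 5 (delete): buf='g' undo_depth=3 redo_depth=0
After op 6 (delete): buf='(empty)' undo_depth=4 redo_depth=0
After op 7 (type): buf='dog' undo_depth=5 redo_depth=0
After op 8 (undo): buf='(empty)' undo_depth=4 redo_depth=1

Answer: 4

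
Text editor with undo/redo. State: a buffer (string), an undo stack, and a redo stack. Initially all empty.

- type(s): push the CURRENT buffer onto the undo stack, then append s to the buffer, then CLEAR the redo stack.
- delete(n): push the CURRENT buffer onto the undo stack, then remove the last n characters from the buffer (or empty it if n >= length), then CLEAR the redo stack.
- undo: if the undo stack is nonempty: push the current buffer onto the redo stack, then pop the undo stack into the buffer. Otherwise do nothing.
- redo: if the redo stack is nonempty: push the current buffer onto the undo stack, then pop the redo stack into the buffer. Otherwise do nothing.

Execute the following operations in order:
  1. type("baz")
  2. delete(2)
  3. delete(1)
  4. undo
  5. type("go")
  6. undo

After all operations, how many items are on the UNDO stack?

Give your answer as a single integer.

Answer: 2

Derivation:
After op 1 (type): buf='baz' undo_depth=1 redo_depth=0
After op 2 (delete): buf='b' undo_depth=2 redo_depth=0
After op 3 (delete): buf='(empty)' undo_depth=3 redo_depth=0
After op 4 (undo): buf='b' undo_depth=2 redo_depth=1
After op 5 (type): buf='bgo' undo_depth=3 redo_depth=0
After op 6 (undo): buf='b' undo_depth=2 redo_depth=1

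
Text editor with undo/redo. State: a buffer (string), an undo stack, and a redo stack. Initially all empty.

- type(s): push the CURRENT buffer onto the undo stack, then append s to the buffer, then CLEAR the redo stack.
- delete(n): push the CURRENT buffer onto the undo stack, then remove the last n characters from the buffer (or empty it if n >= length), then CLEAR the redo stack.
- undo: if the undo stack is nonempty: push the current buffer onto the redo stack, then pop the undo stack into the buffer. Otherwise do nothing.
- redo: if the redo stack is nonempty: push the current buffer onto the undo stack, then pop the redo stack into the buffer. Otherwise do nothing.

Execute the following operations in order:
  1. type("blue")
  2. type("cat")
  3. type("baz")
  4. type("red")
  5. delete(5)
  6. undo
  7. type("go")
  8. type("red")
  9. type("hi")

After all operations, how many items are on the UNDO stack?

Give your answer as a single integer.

After op 1 (type): buf='blue' undo_depth=1 redo_depth=0
After op 2 (type): buf='bluecat' undo_depth=2 redo_depth=0
After op 3 (type): buf='bluecatbaz' undo_depth=3 redo_depth=0
After op 4 (type): buf='bluecatbazred' undo_depth=4 redo_depth=0
After op 5 (delete): buf='bluecatb' undo_depth=5 redo_depth=0
After op 6 (undo): buf='bluecatbazred' undo_depth=4 redo_depth=1
After op 7 (type): buf='bluecatbazredgo' undo_depth=5 redo_depth=0
After op 8 (type): buf='bluecatbazredgored' undo_depth=6 redo_depth=0
After op 9 (type): buf='bluecatbazredgoredhi' undo_depth=7 redo_depth=0

Answer: 7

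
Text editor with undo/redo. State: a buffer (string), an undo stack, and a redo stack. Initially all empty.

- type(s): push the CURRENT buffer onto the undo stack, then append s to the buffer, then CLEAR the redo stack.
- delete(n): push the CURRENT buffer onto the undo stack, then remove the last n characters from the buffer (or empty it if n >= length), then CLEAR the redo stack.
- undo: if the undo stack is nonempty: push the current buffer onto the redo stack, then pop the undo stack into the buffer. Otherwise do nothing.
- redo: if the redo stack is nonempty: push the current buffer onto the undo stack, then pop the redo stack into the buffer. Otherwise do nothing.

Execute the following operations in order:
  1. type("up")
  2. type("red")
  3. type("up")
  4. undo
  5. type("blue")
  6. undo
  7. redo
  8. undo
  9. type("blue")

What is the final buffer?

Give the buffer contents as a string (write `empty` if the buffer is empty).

After op 1 (type): buf='up' undo_depth=1 redo_depth=0
After op 2 (type): buf='upred' undo_depth=2 redo_depth=0
After op 3 (type): buf='upredup' undo_depth=3 redo_depth=0
After op 4 (undo): buf='upred' undo_depth=2 redo_depth=1
After op 5 (type): buf='upredblue' undo_depth=3 redo_depth=0
After op 6 (undo): buf='upred' undo_depth=2 redo_depth=1
After op 7 (redo): buf='upredblue' undo_depth=3 redo_depth=0
After op 8 (undo): buf='upred' undo_depth=2 redo_depth=1
After op 9 (type): buf='upredblue' undo_depth=3 redo_depth=0

Answer: upredblue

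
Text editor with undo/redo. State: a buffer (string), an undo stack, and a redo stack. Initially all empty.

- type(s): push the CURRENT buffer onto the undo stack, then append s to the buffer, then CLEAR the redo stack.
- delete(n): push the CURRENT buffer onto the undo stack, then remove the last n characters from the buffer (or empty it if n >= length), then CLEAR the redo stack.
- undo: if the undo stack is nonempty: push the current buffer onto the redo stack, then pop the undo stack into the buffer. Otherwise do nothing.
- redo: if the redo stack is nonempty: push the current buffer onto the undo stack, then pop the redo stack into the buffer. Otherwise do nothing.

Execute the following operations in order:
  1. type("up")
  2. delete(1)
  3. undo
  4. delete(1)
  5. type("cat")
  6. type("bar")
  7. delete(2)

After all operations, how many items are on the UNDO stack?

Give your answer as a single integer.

After op 1 (type): buf='up' undo_depth=1 redo_depth=0
After op 2 (delete): buf='u' undo_depth=2 redo_depth=0
After op 3 (undo): buf='up' undo_depth=1 redo_depth=1
After op 4 (delete): buf='u' undo_depth=2 redo_depth=0
After op 5 (type): buf='ucat' undo_depth=3 redo_depth=0
After op 6 (type): buf='ucatbar' undo_depth=4 redo_depth=0
After op 7 (delete): buf='ucatb' undo_depth=5 redo_depth=0

Answer: 5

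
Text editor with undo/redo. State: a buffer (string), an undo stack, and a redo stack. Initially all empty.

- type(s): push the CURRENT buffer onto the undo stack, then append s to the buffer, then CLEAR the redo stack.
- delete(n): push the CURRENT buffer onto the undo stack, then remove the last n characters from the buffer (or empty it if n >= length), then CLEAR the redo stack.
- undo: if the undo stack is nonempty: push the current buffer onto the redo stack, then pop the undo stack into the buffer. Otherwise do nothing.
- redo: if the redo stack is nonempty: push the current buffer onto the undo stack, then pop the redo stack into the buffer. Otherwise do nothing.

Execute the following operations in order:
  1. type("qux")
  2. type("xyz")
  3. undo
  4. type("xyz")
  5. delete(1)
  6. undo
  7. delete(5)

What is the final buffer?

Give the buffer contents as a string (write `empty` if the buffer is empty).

After op 1 (type): buf='qux' undo_depth=1 redo_depth=0
After op 2 (type): buf='quxxyz' undo_depth=2 redo_depth=0
After op 3 (undo): buf='qux' undo_depth=1 redo_depth=1
After op 4 (type): buf='quxxyz' undo_depth=2 redo_depth=0
After op 5 (delete): buf='quxxy' undo_depth=3 redo_depth=0
After op 6 (undo): buf='quxxyz' undo_depth=2 redo_depth=1
After op 7 (delete): buf='q' undo_depth=3 redo_depth=0

Answer: q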